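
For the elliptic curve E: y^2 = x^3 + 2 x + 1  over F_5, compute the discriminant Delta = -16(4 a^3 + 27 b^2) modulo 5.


4 a^3 + 27 b^2 = 4*2^3 + 27*1^2 = 32 + 27 = 59
Delta = -16 * (59) = -944
Delta mod 5 = 1

Delta = 1 (mod 5)


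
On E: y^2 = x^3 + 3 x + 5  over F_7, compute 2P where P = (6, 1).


Doubling: s = (3 x1^2 + a) / (2 y1)
s = (3*6^2 + 3) / (2*1) mod 7 = 3
x3 = s^2 - 2 x1 mod 7 = 3^2 - 2*6 = 4
y3 = s (x1 - x3) - y1 mod 7 = 3 * (6 - 4) - 1 = 5

2P = (4, 5)


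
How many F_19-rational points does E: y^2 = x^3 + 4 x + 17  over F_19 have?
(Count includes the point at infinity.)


For each x in F_19, count y with y^2 = x^3 + 4 x + 17 mod 19:
  x = 0: RHS = 17, y in [6, 13]  -> 2 point(s)
  x = 11: RHS = 5, y in [9, 10]  -> 2 point(s)
  x = 12: RHS = 7, y in [8, 11]  -> 2 point(s)
  x = 13: RHS = 5, y in [9, 10]  -> 2 point(s)
  x = 14: RHS = 5, y in [9, 10]  -> 2 point(s)
  x = 16: RHS = 16, y in [4, 15]  -> 2 point(s)
  x = 17: RHS = 1, y in [1, 18]  -> 2 point(s)
Affine points: 14. Add the point at infinity: total = 15.

#E(F_19) = 15


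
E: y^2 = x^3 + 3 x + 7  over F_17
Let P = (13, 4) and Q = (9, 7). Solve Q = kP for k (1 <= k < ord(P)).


Enumerate multiples of P until we hit Q = (9, 7):
  1P = (13, 4)
  2P = (8, 13)
  3P = (4, 7)
  4P = (2, 15)
  5P = (3, 3)
  6P = (9, 10)
  7P = (10, 0)
  8P = (9, 7)
Match found at i = 8.

k = 8


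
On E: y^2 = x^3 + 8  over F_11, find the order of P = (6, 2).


Compute successive multiples of P until we hit O:
  1P = (6, 2)
  2P = (2, 7)
  3P = (8, 6)
  4P = (1, 8)
  5P = (5, 10)
  6P = (9, 0)
  7P = (5, 1)
  8P = (1, 3)
  ... (continuing to 12P)
  12P = O

ord(P) = 12


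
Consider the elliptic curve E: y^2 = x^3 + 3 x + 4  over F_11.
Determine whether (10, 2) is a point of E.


Check whether y^2 = x^3 + 3 x + 4 (mod 11) for (x, y) = (10, 2).
LHS: y^2 = 2^2 mod 11 = 4
RHS: x^3 + 3 x + 4 = 10^3 + 3*10 + 4 mod 11 = 0
LHS != RHS

No, not on the curve


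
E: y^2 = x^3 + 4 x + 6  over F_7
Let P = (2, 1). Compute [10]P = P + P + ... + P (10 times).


k = 10 = 1010_2 (binary, LSB first: 0101)
Double-and-add from P = (2, 1):
  bit 0 = 0: acc unchanged = O
  bit 1 = 1: acc = O + (4, 4) = (4, 4)
  bit 2 = 0: acc unchanged = (4, 4)
  bit 3 = 1: acc = (4, 4) + (5, 2) = (2, 6)

10P = (2, 6)


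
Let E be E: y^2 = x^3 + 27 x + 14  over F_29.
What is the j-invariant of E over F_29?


Delta = -16(4 a^3 + 27 b^2) mod 29 = 27
-1728 * (4 a)^3 = -1728 * (4*27)^3 mod 29 = 4
j = 4 * 27^(-1) mod 29 = 27

j = 27 (mod 29)


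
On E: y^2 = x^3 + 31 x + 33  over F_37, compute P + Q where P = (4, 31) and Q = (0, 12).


P != Q, so use the chord formula.
s = (y2 - y1) / (x2 - x1) = (18) / (33) mod 37 = 14
x3 = s^2 - x1 - x2 mod 37 = 14^2 - 4 - 0 = 7
y3 = s (x1 - x3) - y1 mod 37 = 14 * (4 - 7) - 31 = 1

P + Q = (7, 1)


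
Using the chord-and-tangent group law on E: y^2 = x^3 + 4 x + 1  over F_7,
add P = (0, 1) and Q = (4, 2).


P != Q, so use the chord formula.
s = (y2 - y1) / (x2 - x1) = (1) / (4) mod 7 = 2
x3 = s^2 - x1 - x2 mod 7 = 2^2 - 0 - 4 = 0
y3 = s (x1 - x3) - y1 mod 7 = 2 * (0 - 0) - 1 = 6

P + Q = (0, 6)


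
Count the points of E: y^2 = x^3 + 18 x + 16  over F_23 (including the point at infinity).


For each x in F_23, count y with y^2 = x^3 + 18 x + 16 mod 23:
  x = 0: RHS = 16, y in [4, 19]  -> 2 point(s)
  x = 1: RHS = 12, y in [9, 14]  -> 2 point(s)
  x = 5: RHS = 1, y in [1, 22]  -> 2 point(s)
  x = 6: RHS = 18, y in [8, 15]  -> 2 point(s)
  x = 7: RHS = 2, y in [5, 18]  -> 2 point(s)
  x = 10: RHS = 0, y in [0]  -> 1 point(s)
  x = 11: RHS = 4, y in [2, 21]  -> 2 point(s)
  x = 13: RHS = 9, y in [3, 20]  -> 2 point(s)
  x = 15: RHS = 4, y in [2, 21]  -> 2 point(s)
  x = 18: RHS = 8, y in [10, 13]  -> 2 point(s)
  x = 19: RHS = 18, y in [8, 15]  -> 2 point(s)
  x = 20: RHS = 4, y in [2, 21]  -> 2 point(s)
  x = 21: RHS = 18, y in [8, 15]  -> 2 point(s)
Affine points: 25. Add the point at infinity: total = 26.

#E(F_23) = 26


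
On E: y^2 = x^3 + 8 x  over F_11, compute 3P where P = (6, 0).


k = 3 = 11_2 (binary, LSB first: 11)
Double-and-add from P = (6, 0):
  bit 0 = 1: acc = O + (6, 0) = (6, 0)
  bit 1 = 1: acc = (6, 0) + O = (6, 0)

3P = (6, 0)


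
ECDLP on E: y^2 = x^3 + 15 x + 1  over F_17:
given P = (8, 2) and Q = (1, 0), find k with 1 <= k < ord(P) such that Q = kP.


Enumerate multiples of P until we hit Q = (1, 0):
  1P = (8, 2)
  2P = (9, 10)
  3P = (13, 9)
  4P = (0, 16)
  5P = (11, 16)
  6P = (16, 6)
  7P = (6, 16)
  8P = (1, 0)
Match found at i = 8.

k = 8


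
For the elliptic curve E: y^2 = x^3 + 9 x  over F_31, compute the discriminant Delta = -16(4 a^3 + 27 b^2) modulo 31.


4 a^3 + 27 b^2 = 4*9^3 + 27*0^2 = 2916 + 0 = 2916
Delta = -16 * (2916) = -46656
Delta mod 31 = 30

Delta = 30 (mod 31)


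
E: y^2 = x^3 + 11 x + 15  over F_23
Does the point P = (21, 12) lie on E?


Check whether y^2 = x^3 + 11 x + 15 (mod 23) for (x, y) = (21, 12).
LHS: y^2 = 12^2 mod 23 = 6
RHS: x^3 + 11 x + 15 = 21^3 + 11*21 + 15 mod 23 = 8
LHS != RHS

No, not on the curve


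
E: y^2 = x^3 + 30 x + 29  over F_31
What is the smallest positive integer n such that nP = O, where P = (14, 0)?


Compute successive multiples of P until we hit O:
  1P = (14, 0)
  2P = O

ord(P) = 2


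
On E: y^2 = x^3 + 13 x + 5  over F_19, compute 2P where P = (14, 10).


Doubling: s = (3 x1^2 + a) / (2 y1)
s = (3*14^2 + 13) / (2*10) mod 19 = 12
x3 = s^2 - 2 x1 mod 19 = 12^2 - 2*14 = 2
y3 = s (x1 - x3) - y1 mod 19 = 12 * (14 - 2) - 10 = 1

2P = (2, 1)


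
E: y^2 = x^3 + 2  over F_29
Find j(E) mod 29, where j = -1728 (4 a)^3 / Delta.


Delta = -16(4 a^3 + 27 b^2) mod 29 = 12
-1728 * (4 a)^3 = -1728 * (4*0)^3 mod 29 = 0
j = 0 * 12^(-1) mod 29 = 0

j = 0 (mod 29)


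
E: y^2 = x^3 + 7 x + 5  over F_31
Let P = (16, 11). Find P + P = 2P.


Doubling: s = (3 x1^2 + a) / (2 y1)
s = (3*16^2 + 7) / (2*11) mod 31 = 0
x3 = s^2 - 2 x1 mod 31 = 0^2 - 2*16 = 30
y3 = s (x1 - x3) - y1 mod 31 = 0 * (16 - 30) - 11 = 20

2P = (30, 20)


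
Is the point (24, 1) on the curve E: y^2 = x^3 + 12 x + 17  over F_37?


Check whether y^2 = x^3 + 12 x + 17 (mod 37) for (x, y) = (24, 1).
LHS: y^2 = 1^2 mod 37 = 1
RHS: x^3 + 12 x + 17 = 24^3 + 12*24 + 17 mod 37 = 32
LHS != RHS

No, not on the curve


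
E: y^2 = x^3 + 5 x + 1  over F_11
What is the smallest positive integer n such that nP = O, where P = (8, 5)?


Compute successive multiples of P until we hit O:
  1P = (8, 5)
  2P = (7, 7)
  3P = (0, 1)
  4P = (6, 7)
  5P = (9, 7)
  6P = (9, 4)
  7P = (6, 4)
  8P = (0, 10)
  ... (continuing to 11P)
  11P = O

ord(P) = 11


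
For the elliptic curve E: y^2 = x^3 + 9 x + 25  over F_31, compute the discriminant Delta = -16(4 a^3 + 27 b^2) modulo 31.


4 a^3 + 27 b^2 = 4*9^3 + 27*25^2 = 2916 + 16875 = 19791
Delta = -16 * (19791) = -316656
Delta mod 31 = 9

Delta = 9 (mod 31)


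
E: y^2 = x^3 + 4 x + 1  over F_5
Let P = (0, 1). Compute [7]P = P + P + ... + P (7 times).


k = 7 = 111_2 (binary, LSB first: 111)
Double-and-add from P = (0, 1):
  bit 0 = 1: acc = O + (0, 1) = (0, 1)
  bit 1 = 1: acc = (0, 1) + (4, 1) = (1, 4)
  bit 2 = 1: acc = (1, 4) + (3, 0) = (0, 4)

7P = (0, 4)


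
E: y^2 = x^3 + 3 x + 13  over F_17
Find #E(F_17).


For each x in F_17, count y with y^2 = x^3 + 3 x + 13 mod 17:
  x = 0: RHS = 13, y in [8, 9]  -> 2 point(s)
  x = 1: RHS = 0, y in [0]  -> 1 point(s)
  x = 3: RHS = 15, y in [7, 10]  -> 2 point(s)
  x = 4: RHS = 4, y in [2, 15]  -> 2 point(s)
  x = 5: RHS = 0, y in [0]  -> 1 point(s)
  x = 6: RHS = 9, y in [3, 14]  -> 2 point(s)
  x = 9: RHS = 4, y in [2, 15]  -> 2 point(s)
  x = 11: RHS = 0, y in [0]  -> 1 point(s)
  x = 12: RHS = 9, y in [3, 14]  -> 2 point(s)
  x = 15: RHS = 16, y in [4, 13]  -> 2 point(s)
  x = 16: RHS = 9, y in [3, 14]  -> 2 point(s)
Affine points: 19. Add the point at infinity: total = 20.

#E(F_17) = 20


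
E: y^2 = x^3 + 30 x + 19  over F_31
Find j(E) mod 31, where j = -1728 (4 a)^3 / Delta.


Delta = -16(4 a^3 + 27 b^2) mod 31 = 11
-1728 * (4 a)^3 = -1728 * (4*30)^3 mod 31 = 15
j = 15 * 11^(-1) mod 31 = 7

j = 7 (mod 31)


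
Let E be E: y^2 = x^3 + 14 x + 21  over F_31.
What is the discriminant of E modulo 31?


4 a^3 + 27 b^2 = 4*14^3 + 27*21^2 = 10976 + 11907 = 22883
Delta = -16 * (22883) = -366128
Delta mod 31 = 13

Delta = 13 (mod 31)


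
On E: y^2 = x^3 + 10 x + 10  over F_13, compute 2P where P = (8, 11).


Doubling: s = (3 x1^2 + a) / (2 y1)
s = (3*8^2 + 10) / (2*11) mod 13 = 8
x3 = s^2 - 2 x1 mod 13 = 8^2 - 2*8 = 9
y3 = s (x1 - x3) - y1 mod 13 = 8 * (8 - 9) - 11 = 7

2P = (9, 7)


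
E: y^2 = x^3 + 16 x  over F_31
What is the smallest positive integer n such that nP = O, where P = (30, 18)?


Compute successive multiples of P until we hit O:
  1P = (30, 18)
  2P = (9, 6)
  3P = (17, 16)
  4P = (2, 3)
  5P = (24, 14)
  6P = (5, 9)
  7P = (6, 8)
  8P = (4, 29)
  ... (continuing to 32P)
  32P = O

ord(P) = 32


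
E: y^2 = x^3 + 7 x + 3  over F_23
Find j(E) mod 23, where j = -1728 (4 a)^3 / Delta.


Delta = -16(4 a^3 + 27 b^2) mod 23 = 12
-1728 * (4 a)^3 = -1728 * (4*7)^3 mod 23 = 16
j = 16 * 12^(-1) mod 23 = 9

j = 9 (mod 23)


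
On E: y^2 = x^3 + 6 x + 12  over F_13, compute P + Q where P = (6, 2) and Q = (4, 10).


P != Q, so use the chord formula.
s = (y2 - y1) / (x2 - x1) = (8) / (11) mod 13 = 9
x3 = s^2 - x1 - x2 mod 13 = 9^2 - 6 - 4 = 6
y3 = s (x1 - x3) - y1 mod 13 = 9 * (6 - 6) - 2 = 11

P + Q = (6, 11)


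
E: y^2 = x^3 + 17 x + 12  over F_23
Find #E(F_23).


For each x in F_23, count y with y^2 = x^3 + 17 x + 12 mod 23:
  x = 0: RHS = 12, y in [9, 14]  -> 2 point(s)
  x = 2: RHS = 8, y in [10, 13]  -> 2 point(s)
  x = 4: RHS = 6, y in [11, 12]  -> 2 point(s)
  x = 6: RHS = 8, y in [10, 13]  -> 2 point(s)
  x = 8: RHS = 16, y in [4, 19]  -> 2 point(s)
  x = 10: RHS = 9, y in [3, 20]  -> 2 point(s)
  x = 11: RHS = 12, y in [9, 14]  -> 2 point(s)
  x = 12: RHS = 12, y in [9, 14]  -> 2 point(s)
  x = 14: RHS = 4, y in [2, 21]  -> 2 point(s)
  x = 15: RHS = 8, y in [10, 13]  -> 2 point(s)
  x = 17: RHS = 16, y in [4, 19]  -> 2 point(s)
  x = 18: RHS = 9, y in [3, 20]  -> 2 point(s)
  x = 19: RHS = 18, y in [8, 15]  -> 2 point(s)
  x = 20: RHS = 3, y in [7, 16]  -> 2 point(s)
  x = 21: RHS = 16, y in [4, 19]  -> 2 point(s)
Affine points: 30. Add the point at infinity: total = 31.

#E(F_23) = 31


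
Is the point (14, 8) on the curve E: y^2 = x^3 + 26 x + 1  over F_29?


Check whether y^2 = x^3 + 26 x + 1 (mod 29) for (x, y) = (14, 8).
LHS: y^2 = 8^2 mod 29 = 6
RHS: x^3 + 26 x + 1 = 14^3 + 26*14 + 1 mod 29 = 6
LHS = RHS

Yes, on the curve


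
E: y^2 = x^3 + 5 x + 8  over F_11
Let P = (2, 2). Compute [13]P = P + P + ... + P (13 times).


k = 13 = 1101_2 (binary, LSB first: 1011)
Double-and-add from P = (2, 2):
  bit 0 = 1: acc = O + (2, 2) = (2, 2)
  bit 1 = 0: acc unchanged = (2, 2)
  bit 2 = 1: acc = (2, 2) + (7, 10) = (5, 2)
  bit 3 = 1: acc = (5, 2) + (9, 10) = (1, 6)

13P = (1, 6)


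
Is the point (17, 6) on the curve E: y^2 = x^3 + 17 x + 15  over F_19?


Check whether y^2 = x^3 + 17 x + 15 (mod 19) for (x, y) = (17, 6).
LHS: y^2 = 6^2 mod 19 = 17
RHS: x^3 + 17 x + 15 = 17^3 + 17*17 + 15 mod 19 = 11
LHS != RHS

No, not on the curve


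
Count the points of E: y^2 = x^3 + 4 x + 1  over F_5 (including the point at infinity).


For each x in F_5, count y with y^2 = x^3 + 4 x + 1 mod 5:
  x = 0: RHS = 1, y in [1, 4]  -> 2 point(s)
  x = 1: RHS = 1, y in [1, 4]  -> 2 point(s)
  x = 3: RHS = 0, y in [0]  -> 1 point(s)
  x = 4: RHS = 1, y in [1, 4]  -> 2 point(s)
Affine points: 7. Add the point at infinity: total = 8.

#E(F_5) = 8


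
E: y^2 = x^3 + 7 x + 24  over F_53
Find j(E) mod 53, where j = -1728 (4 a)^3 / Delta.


Delta = -16(4 a^3 + 27 b^2) mod 53 = 46
-1728 * (4 a)^3 = -1728 * (4*7)^3 mod 53 = 51
j = 51 * 46^(-1) mod 53 = 23

j = 23 (mod 53)


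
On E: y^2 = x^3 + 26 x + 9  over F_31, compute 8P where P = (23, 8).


k = 8 = 1000_2 (binary, LSB first: 0001)
Double-and-add from P = (23, 8):
  bit 0 = 0: acc unchanged = O
  bit 1 = 0: acc unchanged = O
  bit 2 = 0: acc unchanged = O
  bit 3 = 1: acc = O + (28, 11) = (28, 11)

8P = (28, 11)


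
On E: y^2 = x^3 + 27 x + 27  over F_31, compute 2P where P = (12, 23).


Doubling: s = (3 x1^2 + a) / (2 y1)
s = (3*12^2 + 27) / (2*23) mod 31 = 12
x3 = s^2 - 2 x1 mod 31 = 12^2 - 2*12 = 27
y3 = s (x1 - x3) - y1 mod 31 = 12 * (12 - 27) - 23 = 14

2P = (27, 14)


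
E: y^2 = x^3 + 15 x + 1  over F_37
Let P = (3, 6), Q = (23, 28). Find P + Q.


P != Q, so use the chord formula.
s = (y2 - y1) / (x2 - x1) = (22) / (20) mod 37 = 27
x3 = s^2 - x1 - x2 mod 37 = 27^2 - 3 - 23 = 0
y3 = s (x1 - x3) - y1 mod 37 = 27 * (3 - 0) - 6 = 1

P + Q = (0, 1)


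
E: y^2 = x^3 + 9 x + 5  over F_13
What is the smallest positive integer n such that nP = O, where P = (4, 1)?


Compute successive multiples of P until we hit O:
  1P = (4, 1)
  2P = (8, 2)
  3P = (10, 4)
  4P = (9, 3)
  5P = (9, 10)
  6P = (10, 9)
  7P = (8, 11)
  8P = (4, 12)
  ... (continuing to 9P)
  9P = O

ord(P) = 9


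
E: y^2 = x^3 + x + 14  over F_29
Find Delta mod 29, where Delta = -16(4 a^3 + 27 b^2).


4 a^3 + 27 b^2 = 4*1^3 + 27*14^2 = 4 + 5292 = 5296
Delta = -16 * (5296) = -84736
Delta mod 29 = 2

Delta = 2 (mod 29)


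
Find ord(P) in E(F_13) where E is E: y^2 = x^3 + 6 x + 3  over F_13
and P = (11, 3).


Compute successive multiples of P until we hit O:
  1P = (11, 3)
  2P = (0, 4)
  3P = (12, 3)
  4P = (3, 10)
  5P = (2, 7)
  6P = (1, 7)
  7P = (10, 7)
  8P = (8, 11)
  ... (continuing to 18P)
  18P = O

ord(P) = 18


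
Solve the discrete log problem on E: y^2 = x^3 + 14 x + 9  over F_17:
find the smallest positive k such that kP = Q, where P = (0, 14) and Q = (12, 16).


Enumerate multiples of P until we hit Q = (12, 16):
  1P = (0, 14)
  2P = (13, 5)
  3P = (8, 2)
  4P = (7, 5)
  5P = (12, 16)
Match found at i = 5.

k = 5


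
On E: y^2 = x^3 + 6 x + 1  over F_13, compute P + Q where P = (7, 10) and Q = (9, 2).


P != Q, so use the chord formula.
s = (y2 - y1) / (x2 - x1) = (5) / (2) mod 13 = 9
x3 = s^2 - x1 - x2 mod 13 = 9^2 - 7 - 9 = 0
y3 = s (x1 - x3) - y1 mod 13 = 9 * (7 - 0) - 10 = 1

P + Q = (0, 1)


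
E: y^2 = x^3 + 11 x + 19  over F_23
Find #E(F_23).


For each x in F_23, count y with y^2 = x^3 + 11 x + 19 mod 23:
  x = 1: RHS = 8, y in [10, 13]  -> 2 point(s)
  x = 2: RHS = 3, y in [7, 16]  -> 2 point(s)
  x = 4: RHS = 12, y in [9, 14]  -> 2 point(s)
  x = 6: RHS = 2, y in [5, 18]  -> 2 point(s)
  x = 7: RHS = 2, y in [5, 18]  -> 2 point(s)
  x = 10: RHS = 2, y in [5, 18]  -> 2 point(s)
  x = 12: RHS = 16, y in [4, 19]  -> 2 point(s)
  x = 13: RHS = 13, y in [6, 17]  -> 2 point(s)
  x = 16: RHS = 13, y in [6, 17]  -> 2 point(s)
  x = 17: RHS = 13, y in [6, 17]  -> 2 point(s)
  x = 18: RHS = 0, y in [0]  -> 1 point(s)
  x = 19: RHS = 3, y in [7, 16]  -> 2 point(s)
  x = 21: RHS = 12, y in [9, 14]  -> 2 point(s)
Affine points: 25. Add the point at infinity: total = 26.

#E(F_23) = 26


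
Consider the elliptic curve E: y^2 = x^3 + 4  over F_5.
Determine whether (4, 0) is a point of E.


Check whether y^2 = x^3 + 0 x + 4 (mod 5) for (x, y) = (4, 0).
LHS: y^2 = 0^2 mod 5 = 0
RHS: x^3 + 0 x + 4 = 4^3 + 0*4 + 4 mod 5 = 3
LHS != RHS

No, not on the curve


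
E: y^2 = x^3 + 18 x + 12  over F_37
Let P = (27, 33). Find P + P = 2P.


Doubling: s = (3 x1^2 + a) / (2 y1)
s = (3*27^2 + 18) / (2*33) mod 37 = 25
x3 = s^2 - 2 x1 mod 37 = 25^2 - 2*27 = 16
y3 = s (x1 - x3) - y1 mod 37 = 25 * (27 - 16) - 33 = 20

2P = (16, 20)


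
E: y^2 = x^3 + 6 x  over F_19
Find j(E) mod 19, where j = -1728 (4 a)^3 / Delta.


Delta = -16(4 a^3 + 27 b^2) mod 19 = 8
-1728 * (4 a)^3 = -1728 * (4*6)^3 mod 19 = 11
j = 11 * 8^(-1) mod 19 = 18

j = 18 (mod 19)


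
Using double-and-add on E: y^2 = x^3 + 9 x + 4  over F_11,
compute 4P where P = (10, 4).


k = 4 = 100_2 (binary, LSB first: 001)
Double-and-add from P = (10, 4):
  bit 0 = 0: acc unchanged = O
  bit 1 = 0: acc unchanged = O
  bit 2 = 1: acc = O + (1, 6) = (1, 6)

4P = (1, 6)


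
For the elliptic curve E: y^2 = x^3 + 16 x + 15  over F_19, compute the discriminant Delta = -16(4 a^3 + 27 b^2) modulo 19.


4 a^3 + 27 b^2 = 4*16^3 + 27*15^2 = 16384 + 6075 = 22459
Delta = -16 * (22459) = -359344
Delta mod 19 = 3

Delta = 3 (mod 19)


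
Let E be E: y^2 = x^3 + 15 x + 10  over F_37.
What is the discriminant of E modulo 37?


4 a^3 + 27 b^2 = 4*15^3 + 27*10^2 = 13500 + 2700 = 16200
Delta = -16 * (16200) = -259200
Delta mod 37 = 22

Delta = 22 (mod 37)


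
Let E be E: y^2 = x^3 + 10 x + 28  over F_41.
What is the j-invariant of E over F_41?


Delta = -16(4 a^3 + 27 b^2) mod 41 = 14
-1728 * (4 a)^3 = -1728 * (4*10)^3 mod 41 = 6
j = 6 * 14^(-1) mod 41 = 18

j = 18 (mod 41)


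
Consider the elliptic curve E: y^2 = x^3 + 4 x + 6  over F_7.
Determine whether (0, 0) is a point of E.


Check whether y^2 = x^3 + 4 x + 6 (mod 7) for (x, y) = (0, 0).
LHS: y^2 = 0^2 mod 7 = 0
RHS: x^3 + 4 x + 6 = 0^3 + 4*0 + 6 mod 7 = 6
LHS != RHS

No, not on the curve


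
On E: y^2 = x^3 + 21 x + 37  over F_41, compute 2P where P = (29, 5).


Doubling: s = (3 x1^2 + a) / (2 y1)
s = (3*29^2 + 21) / (2*5) mod 41 = 33
x3 = s^2 - 2 x1 mod 41 = 33^2 - 2*29 = 6
y3 = s (x1 - x3) - y1 mod 41 = 33 * (29 - 6) - 5 = 16

2P = (6, 16)


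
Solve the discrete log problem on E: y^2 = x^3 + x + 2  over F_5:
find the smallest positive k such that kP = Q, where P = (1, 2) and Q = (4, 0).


Enumerate multiples of P until we hit Q = (4, 0):
  1P = (1, 2)
  2P = (4, 0)
Match found at i = 2.

k = 2


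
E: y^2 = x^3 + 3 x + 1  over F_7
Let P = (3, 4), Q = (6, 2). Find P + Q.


P != Q, so use the chord formula.
s = (y2 - y1) / (x2 - x1) = (5) / (3) mod 7 = 4
x3 = s^2 - x1 - x2 mod 7 = 4^2 - 3 - 6 = 0
y3 = s (x1 - x3) - y1 mod 7 = 4 * (3 - 0) - 4 = 1

P + Q = (0, 1)


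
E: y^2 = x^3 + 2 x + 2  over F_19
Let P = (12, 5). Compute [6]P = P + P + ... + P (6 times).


k = 6 = 110_2 (binary, LSB first: 011)
Double-and-add from P = (12, 5):
  bit 0 = 0: acc unchanged = O
  bit 1 = 1: acc = O + (12, 14) = (12, 14)
  bit 2 = 1: acc = (12, 14) + (12, 5) = O

6P = O


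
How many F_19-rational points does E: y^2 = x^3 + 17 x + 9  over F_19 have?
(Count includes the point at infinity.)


For each x in F_19, count y with y^2 = x^3 + 17 x + 9 mod 19:
  x = 0: RHS = 9, y in [3, 16]  -> 2 point(s)
  x = 3: RHS = 11, y in [7, 12]  -> 2 point(s)
  x = 6: RHS = 4, y in [2, 17]  -> 2 point(s)
  x = 8: RHS = 11, y in [7, 12]  -> 2 point(s)
  x = 9: RHS = 17, y in [6, 13]  -> 2 point(s)
  x = 10: RHS = 1, y in [1, 18]  -> 2 point(s)
  x = 11: RHS = 7, y in [8, 11]  -> 2 point(s)
  x = 16: RHS = 7, y in [8, 11]  -> 2 point(s)
  x = 17: RHS = 5, y in [9, 10]  -> 2 point(s)
Affine points: 18. Add the point at infinity: total = 19.

#E(F_19) = 19


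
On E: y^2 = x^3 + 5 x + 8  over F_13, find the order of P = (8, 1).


Compute successive multiples of P until we hit O:
  1P = (8, 1)
  2P = (11, 9)
  3P = (4, 1)
  4P = (1, 12)
  5P = (7, 3)
  6P = (2, 0)
  7P = (7, 10)
  8P = (1, 1)
  ... (continuing to 12P)
  12P = O

ord(P) = 12


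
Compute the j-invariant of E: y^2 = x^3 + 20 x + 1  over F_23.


Delta = -16(4 a^3 + 27 b^2) mod 23 = 8
-1728 * (4 a)^3 = -1728 * (4*20)^3 mod 23 = 9
j = 9 * 8^(-1) mod 23 = 4

j = 4 (mod 23)


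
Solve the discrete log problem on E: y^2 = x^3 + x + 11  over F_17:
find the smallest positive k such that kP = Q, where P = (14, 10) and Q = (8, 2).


Enumerate multiples of P until we hit Q = (8, 2):
  1P = (14, 10)
  2P = (10, 16)
  3P = (8, 15)
  4P = (16, 3)
  5P = (12, 0)
  6P = (16, 14)
  7P = (8, 2)
Match found at i = 7.

k = 7


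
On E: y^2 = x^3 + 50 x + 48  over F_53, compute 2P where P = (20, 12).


Doubling: s = (3 x1^2 + a) / (2 y1)
s = (3*20^2 + 50) / (2*12) mod 53 = 30
x3 = s^2 - 2 x1 mod 53 = 30^2 - 2*20 = 12
y3 = s (x1 - x3) - y1 mod 53 = 30 * (20 - 12) - 12 = 16

2P = (12, 16)


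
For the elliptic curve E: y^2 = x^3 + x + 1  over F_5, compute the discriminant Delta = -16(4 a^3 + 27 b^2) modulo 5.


4 a^3 + 27 b^2 = 4*1^3 + 27*1^2 = 4 + 27 = 31
Delta = -16 * (31) = -496
Delta mod 5 = 4

Delta = 4 (mod 5)


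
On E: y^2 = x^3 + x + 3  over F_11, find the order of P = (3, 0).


Compute successive multiples of P until we hit O:
  1P = (3, 0)
  2P = O

ord(P) = 2


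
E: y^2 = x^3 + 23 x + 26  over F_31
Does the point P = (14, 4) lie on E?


Check whether y^2 = x^3 + 23 x + 26 (mod 31) for (x, y) = (14, 4).
LHS: y^2 = 4^2 mod 31 = 16
RHS: x^3 + 23 x + 26 = 14^3 + 23*14 + 26 mod 31 = 23
LHS != RHS

No, not on the curve


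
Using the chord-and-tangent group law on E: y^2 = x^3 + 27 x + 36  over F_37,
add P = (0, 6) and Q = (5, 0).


P != Q, so use the chord formula.
s = (y2 - y1) / (x2 - x1) = (31) / (5) mod 37 = 21
x3 = s^2 - x1 - x2 mod 37 = 21^2 - 0 - 5 = 29
y3 = s (x1 - x3) - y1 mod 37 = 21 * (0 - 29) - 6 = 14

P + Q = (29, 14)


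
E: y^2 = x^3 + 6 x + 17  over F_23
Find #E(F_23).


For each x in F_23, count y with y^2 = x^3 + 6 x + 17 mod 23:
  x = 1: RHS = 1, y in [1, 22]  -> 2 point(s)
  x = 3: RHS = 16, y in [4, 19]  -> 2 point(s)
  x = 4: RHS = 13, y in [6, 17]  -> 2 point(s)
  x = 6: RHS = 16, y in [4, 19]  -> 2 point(s)
  x = 8: RHS = 2, y in [5, 18]  -> 2 point(s)
  x = 9: RHS = 18, y in [8, 15]  -> 2 point(s)
  x = 12: RHS = 0, y in [0]  -> 1 point(s)
  x = 14: RHS = 16, y in [4, 19]  -> 2 point(s)
  x = 15: RHS = 9, y in [3, 20]  -> 2 point(s)
  x = 16: RHS = 0, y in [0]  -> 1 point(s)
  x = 17: RHS = 18, y in [8, 15]  -> 2 point(s)
  x = 18: RHS = 0, y in [0]  -> 1 point(s)
  x = 20: RHS = 18, y in [8, 15]  -> 2 point(s)
Affine points: 23. Add the point at infinity: total = 24.

#E(F_23) = 24


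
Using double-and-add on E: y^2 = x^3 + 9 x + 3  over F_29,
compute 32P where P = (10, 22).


k = 32 = 100000_2 (binary, LSB first: 000001)
Double-and-add from P = (10, 22):
  bit 0 = 0: acc unchanged = O
  bit 1 = 0: acc unchanged = O
  bit 2 = 0: acc unchanged = O
  bit 3 = 0: acc unchanged = O
  bit 4 = 0: acc unchanged = O
  bit 5 = 1: acc = O + (15, 27) = (15, 27)

32P = (15, 27)


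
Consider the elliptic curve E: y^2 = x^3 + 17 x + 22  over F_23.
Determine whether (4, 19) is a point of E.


Check whether y^2 = x^3 + 17 x + 22 (mod 23) for (x, y) = (4, 19).
LHS: y^2 = 19^2 mod 23 = 16
RHS: x^3 + 17 x + 22 = 4^3 + 17*4 + 22 mod 23 = 16
LHS = RHS

Yes, on the curve


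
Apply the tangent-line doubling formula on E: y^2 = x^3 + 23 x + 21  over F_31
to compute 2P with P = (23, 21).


Doubling: s = (3 x1^2 + a) / (2 y1)
s = (3*23^2 + 23) / (2*21) mod 31 = 28
x3 = s^2 - 2 x1 mod 31 = 28^2 - 2*23 = 25
y3 = s (x1 - x3) - y1 mod 31 = 28 * (23 - 25) - 21 = 16

2P = (25, 16)


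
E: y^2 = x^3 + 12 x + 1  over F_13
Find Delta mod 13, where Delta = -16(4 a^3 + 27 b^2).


4 a^3 + 27 b^2 = 4*12^3 + 27*1^2 = 6912 + 27 = 6939
Delta = -16 * (6939) = -111024
Delta mod 13 = 9

Delta = 9 (mod 13)


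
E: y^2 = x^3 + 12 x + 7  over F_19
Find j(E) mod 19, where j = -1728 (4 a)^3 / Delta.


Delta = -16(4 a^3 + 27 b^2) mod 19 = 5
-1728 * (4 a)^3 = -1728 * (4*12)^3 mod 19 = 12
j = 12 * 5^(-1) mod 19 = 10

j = 10 (mod 19)


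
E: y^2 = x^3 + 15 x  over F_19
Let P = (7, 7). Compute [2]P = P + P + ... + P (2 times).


k = 2 = 10_2 (binary, LSB first: 01)
Double-and-add from P = (7, 7):
  bit 0 = 0: acc unchanged = O
  bit 1 = 1: acc = O + (9, 16) = (9, 16)

2P = (9, 16)


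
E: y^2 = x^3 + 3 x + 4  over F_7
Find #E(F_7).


For each x in F_7, count y with y^2 = x^3 + 3 x + 4 mod 7:
  x = 0: RHS = 4, y in [2, 5]  -> 2 point(s)
  x = 1: RHS = 1, y in [1, 6]  -> 2 point(s)
  x = 2: RHS = 4, y in [2, 5]  -> 2 point(s)
  x = 5: RHS = 4, y in [2, 5]  -> 2 point(s)
  x = 6: RHS = 0, y in [0]  -> 1 point(s)
Affine points: 9. Add the point at infinity: total = 10.

#E(F_7) = 10


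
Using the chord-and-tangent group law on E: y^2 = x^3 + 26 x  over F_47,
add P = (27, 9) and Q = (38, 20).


P != Q, so use the chord formula.
s = (y2 - y1) / (x2 - x1) = (11) / (11) mod 47 = 1
x3 = s^2 - x1 - x2 mod 47 = 1^2 - 27 - 38 = 30
y3 = s (x1 - x3) - y1 mod 47 = 1 * (27 - 30) - 9 = 35

P + Q = (30, 35)


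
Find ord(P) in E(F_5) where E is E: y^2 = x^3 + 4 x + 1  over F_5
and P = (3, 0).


Compute successive multiples of P until we hit O:
  1P = (3, 0)
  2P = O

ord(P) = 2


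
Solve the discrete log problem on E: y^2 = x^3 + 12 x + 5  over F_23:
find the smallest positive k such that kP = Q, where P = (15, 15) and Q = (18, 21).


Enumerate multiples of P until we hit Q = (18, 21):
  1P = (15, 15)
  2P = (19, 13)
  3P = (18, 21)
Match found at i = 3.

k = 3


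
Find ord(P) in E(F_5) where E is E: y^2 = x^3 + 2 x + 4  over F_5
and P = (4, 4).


Compute successive multiples of P until we hit O:
  1P = (4, 4)
  2P = (2, 1)
  3P = (0, 2)
  4P = (0, 3)
  5P = (2, 4)
  6P = (4, 1)
  7P = O

ord(P) = 7


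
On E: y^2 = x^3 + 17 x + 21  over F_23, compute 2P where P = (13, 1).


Doubling: s = (3 x1^2 + a) / (2 y1)
s = (3*13^2 + 17) / (2*1) mod 23 = 9
x3 = s^2 - 2 x1 mod 23 = 9^2 - 2*13 = 9
y3 = s (x1 - x3) - y1 mod 23 = 9 * (13 - 9) - 1 = 12

2P = (9, 12)


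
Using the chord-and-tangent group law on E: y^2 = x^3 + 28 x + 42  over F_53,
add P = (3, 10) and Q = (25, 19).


P != Q, so use the chord formula.
s = (y2 - y1) / (x2 - x1) = (9) / (22) mod 53 = 51
x3 = s^2 - x1 - x2 mod 53 = 51^2 - 3 - 25 = 29
y3 = s (x1 - x3) - y1 mod 53 = 51 * (3 - 29) - 10 = 42

P + Q = (29, 42)


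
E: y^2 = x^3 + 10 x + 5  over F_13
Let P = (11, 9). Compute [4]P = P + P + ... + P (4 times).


k = 4 = 100_2 (binary, LSB first: 001)
Double-and-add from P = (11, 9):
  bit 0 = 0: acc unchanged = O
  bit 1 = 0: acc unchanged = O
  bit 2 = 1: acc = O + (11, 4) = (11, 4)

4P = (11, 4)


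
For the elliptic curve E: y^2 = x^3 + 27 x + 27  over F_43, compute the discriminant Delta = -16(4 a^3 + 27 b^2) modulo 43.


4 a^3 + 27 b^2 = 4*27^3 + 27*27^2 = 78732 + 19683 = 98415
Delta = -16 * (98415) = -1574640
Delta mod 43 = 20

Delta = 20 (mod 43)


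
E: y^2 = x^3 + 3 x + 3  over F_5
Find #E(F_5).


For each x in F_5, count y with y^2 = x^3 + 3 x + 3 mod 5:
  x = 3: RHS = 4, y in [2, 3]  -> 2 point(s)
  x = 4: RHS = 4, y in [2, 3]  -> 2 point(s)
Affine points: 4. Add the point at infinity: total = 5.

#E(F_5) = 5


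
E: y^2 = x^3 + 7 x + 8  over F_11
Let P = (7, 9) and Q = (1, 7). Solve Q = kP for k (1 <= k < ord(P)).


Enumerate multiples of P until we hit Q = (1, 7):
  1P = (7, 9)
  2P = (8, 2)
  3P = (1, 4)
  4P = (4, 10)
  5P = (5, 5)
  6P = (3, 10)
  7P = (10, 0)
  8P = (3, 1)
  9P = (5, 6)
  10P = (4, 1)
  11P = (1, 7)
Match found at i = 11.

k = 11


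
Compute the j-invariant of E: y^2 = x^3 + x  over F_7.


Delta = -16(4 a^3 + 27 b^2) mod 7 = 6
-1728 * (4 a)^3 = -1728 * (4*1)^3 mod 7 = 1
j = 1 * 6^(-1) mod 7 = 6

j = 6 (mod 7)


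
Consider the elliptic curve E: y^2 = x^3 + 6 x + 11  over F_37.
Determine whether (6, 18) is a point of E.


Check whether y^2 = x^3 + 6 x + 11 (mod 37) for (x, y) = (6, 18).
LHS: y^2 = 18^2 mod 37 = 28
RHS: x^3 + 6 x + 11 = 6^3 + 6*6 + 11 mod 37 = 4
LHS != RHS

No, not on the curve


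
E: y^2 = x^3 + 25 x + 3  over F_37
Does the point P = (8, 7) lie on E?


Check whether y^2 = x^3 + 25 x + 3 (mod 37) for (x, y) = (8, 7).
LHS: y^2 = 7^2 mod 37 = 12
RHS: x^3 + 25 x + 3 = 8^3 + 25*8 + 3 mod 37 = 12
LHS = RHS

Yes, on the curve


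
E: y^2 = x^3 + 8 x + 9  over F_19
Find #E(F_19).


For each x in F_19, count y with y^2 = x^3 + 8 x + 9 mod 19:
  x = 0: RHS = 9, y in [3, 16]  -> 2 point(s)
  x = 6: RHS = 7, y in [8, 11]  -> 2 point(s)
  x = 7: RHS = 9, y in [3, 16]  -> 2 point(s)
  x = 10: RHS = 6, y in [5, 14]  -> 2 point(s)
  x = 12: RHS = 9, y in [3, 16]  -> 2 point(s)
  x = 13: RHS = 11, y in [7, 12]  -> 2 point(s)
  x = 17: RHS = 4, y in [2, 17]  -> 2 point(s)
  x = 18: RHS = 0, y in [0]  -> 1 point(s)
Affine points: 15. Add the point at infinity: total = 16.

#E(F_19) = 16


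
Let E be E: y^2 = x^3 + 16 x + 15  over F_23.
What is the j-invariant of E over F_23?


Delta = -16(4 a^3 + 27 b^2) mod 23 = 8
-1728 * (4 a)^3 = -1728 * (4*16)^3 mod 23 = 7
j = 7 * 8^(-1) mod 23 = 21

j = 21 (mod 23)


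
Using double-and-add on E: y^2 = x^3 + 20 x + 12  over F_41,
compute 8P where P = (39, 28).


k = 8 = 1000_2 (binary, LSB first: 0001)
Double-and-add from P = (39, 28):
  bit 0 = 0: acc unchanged = O
  bit 1 = 0: acc unchanged = O
  bit 2 = 0: acc unchanged = O
  bit 3 = 1: acc = O + (39, 13) = (39, 13)

8P = (39, 13)


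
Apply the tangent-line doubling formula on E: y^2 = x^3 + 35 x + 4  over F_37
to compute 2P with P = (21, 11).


Doubling: s = (3 x1^2 + a) / (2 y1)
s = (3*21^2 + 35) / (2*11) mod 37 = 18
x3 = s^2 - 2 x1 mod 37 = 18^2 - 2*21 = 23
y3 = s (x1 - x3) - y1 mod 37 = 18 * (21 - 23) - 11 = 27

2P = (23, 27)


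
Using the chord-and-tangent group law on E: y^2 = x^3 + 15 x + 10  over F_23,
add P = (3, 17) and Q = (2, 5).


P != Q, so use the chord formula.
s = (y2 - y1) / (x2 - x1) = (11) / (22) mod 23 = 12
x3 = s^2 - x1 - x2 mod 23 = 12^2 - 3 - 2 = 1
y3 = s (x1 - x3) - y1 mod 23 = 12 * (3 - 1) - 17 = 7

P + Q = (1, 7)


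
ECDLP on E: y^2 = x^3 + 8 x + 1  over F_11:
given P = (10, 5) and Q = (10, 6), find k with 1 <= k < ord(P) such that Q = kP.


Enumerate multiples of P until we hit Q = (10, 6):
  1P = (10, 5)
  2P = (2, 6)
  3P = (4, 8)
  4P = (0, 1)
  5P = (6, 1)
  6P = (7, 9)
  7P = (8, 7)
  8P = (5, 1)
  9P = (5, 10)
  10P = (8, 4)
  11P = (7, 2)
  12P = (6, 10)
  13P = (0, 10)
  14P = (4, 3)
  15P = (2, 5)
  16P = (10, 6)
Match found at i = 16.

k = 16


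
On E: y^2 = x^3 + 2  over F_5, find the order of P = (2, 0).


Compute successive multiples of P until we hit O:
  1P = (2, 0)
  2P = O

ord(P) = 2


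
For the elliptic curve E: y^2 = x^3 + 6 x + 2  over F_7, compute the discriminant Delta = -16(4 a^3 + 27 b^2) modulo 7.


4 a^3 + 27 b^2 = 4*6^3 + 27*2^2 = 864 + 108 = 972
Delta = -16 * (972) = -15552
Delta mod 7 = 2

Delta = 2 (mod 7)


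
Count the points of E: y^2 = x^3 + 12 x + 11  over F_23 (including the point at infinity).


For each x in F_23, count y with y^2 = x^3 + 12 x + 11 mod 23:
  x = 1: RHS = 1, y in [1, 22]  -> 2 point(s)
  x = 4: RHS = 8, y in [10, 13]  -> 2 point(s)
  x = 5: RHS = 12, y in [9, 14]  -> 2 point(s)
  x = 6: RHS = 0, y in [0]  -> 1 point(s)
  x = 7: RHS = 1, y in [1, 22]  -> 2 point(s)
  x = 10: RHS = 4, y in [2, 21]  -> 2 point(s)
  x = 11: RHS = 2, y in [5, 18]  -> 2 point(s)
  x = 13: RHS = 18, y in [8, 15]  -> 2 point(s)
  x = 14: RHS = 2, y in [5, 18]  -> 2 point(s)
  x = 15: RHS = 1, y in [1, 22]  -> 2 point(s)
  x = 21: RHS = 2, y in [5, 18]  -> 2 point(s)
Affine points: 21. Add the point at infinity: total = 22.

#E(F_23) = 22


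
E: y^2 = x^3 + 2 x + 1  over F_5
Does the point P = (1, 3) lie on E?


Check whether y^2 = x^3 + 2 x + 1 (mod 5) for (x, y) = (1, 3).
LHS: y^2 = 3^2 mod 5 = 4
RHS: x^3 + 2 x + 1 = 1^3 + 2*1 + 1 mod 5 = 4
LHS = RHS

Yes, on the curve


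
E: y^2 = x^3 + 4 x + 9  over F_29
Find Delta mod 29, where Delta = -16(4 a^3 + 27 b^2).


4 a^3 + 27 b^2 = 4*4^3 + 27*9^2 = 256 + 2187 = 2443
Delta = -16 * (2443) = -39088
Delta mod 29 = 4

Delta = 4 (mod 29)


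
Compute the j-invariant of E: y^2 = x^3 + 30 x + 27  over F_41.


Delta = -16(4 a^3 + 27 b^2) mod 41 = 20
-1728 * (4 a)^3 = -1728 * (4*30)^3 mod 41 = 39
j = 39 * 20^(-1) mod 41 = 4

j = 4 (mod 41)


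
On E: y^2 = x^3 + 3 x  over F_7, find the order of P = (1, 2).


Compute successive multiples of P until we hit O:
  1P = (1, 2)
  2P = (2, 0)
  3P = (1, 5)
  4P = O

ord(P) = 4


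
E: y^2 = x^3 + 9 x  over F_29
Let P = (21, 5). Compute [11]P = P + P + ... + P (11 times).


k = 11 = 1011_2 (binary, LSB first: 1101)
Double-and-add from P = (21, 5):
  bit 0 = 1: acc = O + (21, 5) = (21, 5)
  bit 1 = 1: acc = (21, 5) + (23, 7) = (15, 1)
  bit 2 = 0: acc unchanged = (15, 1)
  bit 3 = 1: acc = (15, 1) + (13, 9) = (17, 7)

11P = (17, 7)


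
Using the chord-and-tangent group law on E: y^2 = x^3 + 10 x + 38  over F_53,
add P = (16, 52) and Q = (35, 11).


P != Q, so use the chord formula.
s = (y2 - y1) / (x2 - x1) = (12) / (19) mod 53 = 9
x3 = s^2 - x1 - x2 mod 53 = 9^2 - 16 - 35 = 30
y3 = s (x1 - x3) - y1 mod 53 = 9 * (16 - 30) - 52 = 34

P + Q = (30, 34)


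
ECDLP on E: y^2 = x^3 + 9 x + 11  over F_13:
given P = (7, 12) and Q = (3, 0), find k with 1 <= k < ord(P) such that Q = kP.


Enumerate multiples of P until we hit Q = (3, 0):
  1P = (7, 12)
  2P = (12, 1)
  3P = (3, 0)
Match found at i = 3.

k = 3


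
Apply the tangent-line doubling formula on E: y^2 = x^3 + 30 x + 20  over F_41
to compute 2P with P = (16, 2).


Doubling: s = (3 x1^2 + a) / (2 y1)
s = (3*16^2 + 30) / (2*2) mod 41 = 15
x3 = s^2 - 2 x1 mod 41 = 15^2 - 2*16 = 29
y3 = s (x1 - x3) - y1 mod 41 = 15 * (16 - 29) - 2 = 8

2P = (29, 8)


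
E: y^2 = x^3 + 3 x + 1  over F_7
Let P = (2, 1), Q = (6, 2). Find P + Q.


P != Q, so use the chord formula.
s = (y2 - y1) / (x2 - x1) = (1) / (4) mod 7 = 2
x3 = s^2 - x1 - x2 mod 7 = 2^2 - 2 - 6 = 3
y3 = s (x1 - x3) - y1 mod 7 = 2 * (2 - 3) - 1 = 4

P + Q = (3, 4)


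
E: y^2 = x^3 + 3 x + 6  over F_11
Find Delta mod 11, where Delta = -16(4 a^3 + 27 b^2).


4 a^3 + 27 b^2 = 4*3^3 + 27*6^2 = 108 + 972 = 1080
Delta = -16 * (1080) = -17280
Delta mod 11 = 1

Delta = 1 (mod 11)


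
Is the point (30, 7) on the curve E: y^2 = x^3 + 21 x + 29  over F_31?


Check whether y^2 = x^3 + 21 x + 29 (mod 31) for (x, y) = (30, 7).
LHS: y^2 = 7^2 mod 31 = 18
RHS: x^3 + 21 x + 29 = 30^3 + 21*30 + 29 mod 31 = 7
LHS != RHS

No, not on the curve


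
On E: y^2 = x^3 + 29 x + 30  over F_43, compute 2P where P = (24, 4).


Doubling: s = (3 x1^2 + a) / (2 y1)
s = (3*24^2 + 29) / (2*4) mod 43 = 10
x3 = s^2 - 2 x1 mod 43 = 10^2 - 2*24 = 9
y3 = s (x1 - x3) - y1 mod 43 = 10 * (24 - 9) - 4 = 17

2P = (9, 17)


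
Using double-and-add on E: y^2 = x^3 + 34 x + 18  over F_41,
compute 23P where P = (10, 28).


k = 23 = 10111_2 (binary, LSB first: 11101)
Double-and-add from P = (10, 28):
  bit 0 = 1: acc = O + (10, 28) = (10, 28)
  bit 1 = 1: acc = (10, 28) + (31, 21) = (32, 34)
  bit 2 = 1: acc = (32, 34) + (15, 34) = (35, 7)
  bit 3 = 0: acc unchanged = (35, 7)
  bit 4 = 1: acc = (35, 7) + (19, 26) = (19, 15)

23P = (19, 15)


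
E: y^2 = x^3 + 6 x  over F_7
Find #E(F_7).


For each x in F_7, count y with y^2 = x^3 + 6 x + 0 mod 7:
  x = 0: RHS = 0, y in [0]  -> 1 point(s)
  x = 1: RHS = 0, y in [0]  -> 1 point(s)
  x = 4: RHS = 4, y in [2, 5]  -> 2 point(s)
  x = 5: RHS = 1, y in [1, 6]  -> 2 point(s)
  x = 6: RHS = 0, y in [0]  -> 1 point(s)
Affine points: 7. Add the point at infinity: total = 8.

#E(F_7) = 8


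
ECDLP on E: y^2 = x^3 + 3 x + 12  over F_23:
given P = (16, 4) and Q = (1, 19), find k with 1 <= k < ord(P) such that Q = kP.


Enumerate multiples of P until we hit Q = (1, 19):
  1P = (16, 4)
  2P = (22, 10)
  3P = (9, 3)
  4P = (6, 4)
  5P = (1, 19)
Match found at i = 5.

k = 5


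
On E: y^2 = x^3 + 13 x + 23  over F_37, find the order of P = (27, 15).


Compute successive multiples of P until we hit O:
  1P = (27, 15)
  2P = (4, 19)
  3P = (31, 5)
  4P = (13, 24)
  5P = (1, 0)
  6P = (13, 13)
  7P = (31, 32)
  8P = (4, 18)
  ... (continuing to 10P)
  10P = O

ord(P) = 10


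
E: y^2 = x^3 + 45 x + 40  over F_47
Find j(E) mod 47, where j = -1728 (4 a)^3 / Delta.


Delta = -16(4 a^3 + 27 b^2) mod 47 = 24
-1728 * (4 a)^3 = -1728 * (4*45)^3 mod 47 = 8
j = 8 * 24^(-1) mod 47 = 16

j = 16 (mod 47)


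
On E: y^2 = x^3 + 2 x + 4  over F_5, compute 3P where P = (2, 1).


k = 3 = 11_2 (binary, LSB first: 11)
Double-and-add from P = (2, 1):
  bit 0 = 1: acc = O + (2, 1) = (2, 1)
  bit 1 = 1: acc = (2, 1) + (0, 3) = (4, 1)

3P = (4, 1)


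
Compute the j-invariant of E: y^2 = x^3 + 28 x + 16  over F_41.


Delta = -16(4 a^3 + 27 b^2) mod 41 = 4
-1728 * (4 a)^3 = -1728 * (4*28)^3 mod 41 = 32
j = 32 * 4^(-1) mod 41 = 8

j = 8 (mod 41)


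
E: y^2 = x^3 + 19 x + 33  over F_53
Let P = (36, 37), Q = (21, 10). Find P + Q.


P != Q, so use the chord formula.
s = (y2 - y1) / (x2 - x1) = (26) / (38) mod 53 = 23
x3 = s^2 - x1 - x2 mod 53 = 23^2 - 36 - 21 = 48
y3 = s (x1 - x3) - y1 mod 53 = 23 * (36 - 48) - 37 = 5

P + Q = (48, 5)


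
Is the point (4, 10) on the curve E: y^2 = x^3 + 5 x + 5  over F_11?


Check whether y^2 = x^3 + 5 x + 5 (mod 11) for (x, y) = (4, 10).
LHS: y^2 = 10^2 mod 11 = 1
RHS: x^3 + 5 x + 5 = 4^3 + 5*4 + 5 mod 11 = 1
LHS = RHS

Yes, on the curve


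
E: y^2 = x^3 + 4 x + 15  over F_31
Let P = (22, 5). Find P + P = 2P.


Doubling: s = (3 x1^2 + a) / (2 y1)
s = (3*22^2 + 4) / (2*5) mod 31 = 3
x3 = s^2 - 2 x1 mod 31 = 3^2 - 2*22 = 27
y3 = s (x1 - x3) - y1 mod 31 = 3 * (22 - 27) - 5 = 11

2P = (27, 11)


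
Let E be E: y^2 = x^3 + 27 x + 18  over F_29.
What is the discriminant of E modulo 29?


4 a^3 + 27 b^2 = 4*27^3 + 27*18^2 = 78732 + 8748 = 87480
Delta = -16 * (87480) = -1399680
Delta mod 29 = 5

Delta = 5 (mod 29)


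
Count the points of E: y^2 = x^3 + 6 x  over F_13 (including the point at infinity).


For each x in F_13, count y with y^2 = x^3 + 6 x + 0 mod 13:
  x = 0: RHS = 0, y in [0]  -> 1 point(s)
  x = 4: RHS = 10, y in [6, 7]  -> 2 point(s)
  x = 5: RHS = 12, y in [5, 8]  -> 2 point(s)
  x = 8: RHS = 1, y in [1, 12]  -> 2 point(s)
  x = 9: RHS = 3, y in [4, 9]  -> 2 point(s)
Affine points: 9. Add the point at infinity: total = 10.

#E(F_13) = 10


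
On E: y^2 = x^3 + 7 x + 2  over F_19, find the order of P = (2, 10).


Compute successive multiples of P until we hit O:
  1P = (2, 10)
  2P = (15, 9)
  3P = (11, 17)
  4P = (12, 16)
  5P = (16, 12)
  6P = (8, 0)
  7P = (16, 7)
  8P = (12, 3)
  ... (continuing to 12P)
  12P = O

ord(P) = 12


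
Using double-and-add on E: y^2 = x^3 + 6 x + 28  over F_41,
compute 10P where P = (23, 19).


k = 10 = 1010_2 (binary, LSB first: 0101)
Double-and-add from P = (23, 19):
  bit 0 = 0: acc unchanged = O
  bit 1 = 1: acc = O + (40, 29) = (40, 29)
  bit 2 = 0: acc unchanged = (40, 29)
  bit 3 = 1: acc = (40, 29) + (15, 34) = (9, 14)

10P = (9, 14)


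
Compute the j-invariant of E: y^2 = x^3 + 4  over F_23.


Delta = -16(4 a^3 + 27 b^2) mod 23 = 11
-1728 * (4 a)^3 = -1728 * (4*0)^3 mod 23 = 0
j = 0 * 11^(-1) mod 23 = 0

j = 0 (mod 23)


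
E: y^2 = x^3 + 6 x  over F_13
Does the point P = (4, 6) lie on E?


Check whether y^2 = x^3 + 6 x + 0 (mod 13) for (x, y) = (4, 6).
LHS: y^2 = 6^2 mod 13 = 10
RHS: x^3 + 6 x + 0 = 4^3 + 6*4 + 0 mod 13 = 10
LHS = RHS

Yes, on the curve


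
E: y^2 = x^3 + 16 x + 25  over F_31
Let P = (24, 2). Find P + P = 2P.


Doubling: s = (3 x1^2 + a) / (2 y1)
s = (3*24^2 + 16) / (2*2) mod 31 = 2
x3 = s^2 - 2 x1 mod 31 = 2^2 - 2*24 = 18
y3 = s (x1 - x3) - y1 mod 31 = 2 * (24 - 18) - 2 = 10

2P = (18, 10)


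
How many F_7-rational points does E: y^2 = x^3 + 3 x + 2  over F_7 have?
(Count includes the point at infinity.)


For each x in F_7, count y with y^2 = x^3 + 3 x + 2 mod 7:
  x = 0: RHS = 2, y in [3, 4]  -> 2 point(s)
  x = 2: RHS = 2, y in [3, 4]  -> 2 point(s)
  x = 4: RHS = 1, y in [1, 6]  -> 2 point(s)
  x = 5: RHS = 2, y in [3, 4]  -> 2 point(s)
Affine points: 8. Add the point at infinity: total = 9.

#E(F_7) = 9


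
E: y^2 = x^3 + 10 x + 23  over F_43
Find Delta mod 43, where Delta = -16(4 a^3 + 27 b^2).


4 a^3 + 27 b^2 = 4*10^3 + 27*23^2 = 4000 + 14283 = 18283
Delta = -16 * (18283) = -292528
Delta mod 43 = 1

Delta = 1 (mod 43)


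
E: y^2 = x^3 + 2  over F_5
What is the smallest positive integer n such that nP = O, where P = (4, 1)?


Compute successive multiples of P until we hit O:
  1P = (4, 1)
  2P = (3, 3)
  3P = (2, 0)
  4P = (3, 2)
  5P = (4, 4)
  6P = O

ord(P) = 6


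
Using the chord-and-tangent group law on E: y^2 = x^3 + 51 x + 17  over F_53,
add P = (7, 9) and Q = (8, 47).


P != Q, so use the chord formula.
s = (y2 - y1) / (x2 - x1) = (38) / (1) mod 53 = 38
x3 = s^2 - x1 - x2 mod 53 = 38^2 - 7 - 8 = 51
y3 = s (x1 - x3) - y1 mod 53 = 38 * (7 - 51) - 9 = 15

P + Q = (51, 15)
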